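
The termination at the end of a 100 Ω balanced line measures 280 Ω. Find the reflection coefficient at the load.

Γ = 0.474

Γ = (Z_L − Z_0)/(Z_L + Z_0) = (280 − 100)/(280 + 100) = 180/380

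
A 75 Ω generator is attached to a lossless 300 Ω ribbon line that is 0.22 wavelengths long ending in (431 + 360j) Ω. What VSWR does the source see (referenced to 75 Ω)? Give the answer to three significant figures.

VSWR ≈ 4.56

βl = 2π × 0.22 = 79.2°
tan(βl) = 5.24
Z_in = Z_0·(Z_L + jZ_0·tanβl)/(Z_0 + jZ_L·tanβl) = 145 − j159 Ω
Γ_s = (Z_in − Z_s)/(Z_in + Z_s) = (69.9 − j159)/(220 − j159), |Γ_s| = 0.64
VSWR = (1 + |Γ_s|)/(1 − |Γ_s|)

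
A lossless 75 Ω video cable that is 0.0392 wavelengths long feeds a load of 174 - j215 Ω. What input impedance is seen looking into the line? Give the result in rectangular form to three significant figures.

βl = 2π × 0.0392 = 14.1°
tan(βl) = tan(14.1°) = 0.251
Z_in = Z_0·(Z_L + jZ_0·tanβl)/(Z_0 + jZ_L·tanβl)
     = 75·(174 − j196)/(129 + j43.7)

Z_in ≈ 56 − j133 Ω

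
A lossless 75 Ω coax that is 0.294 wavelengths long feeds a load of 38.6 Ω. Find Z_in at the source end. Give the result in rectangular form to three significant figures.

βl = 2π × 0.294 = 106°
tan(βl) = tan(106°) = -3.52
Z_in = Z_0·(Z_L + jZ_0·tanβl)/(Z_0 + jZ_L·tanβl)
     = 75·(38.6 − j264)/(75 − j136)

Z_in ≈ 121 − j45.3 Ω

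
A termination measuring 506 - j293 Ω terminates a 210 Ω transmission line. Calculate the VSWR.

Γ = (Z_L − Z_0)/(Z_L + Z_0) = (296 − j293)/(716 − j293)
|Γ| = 416/774 = 0.538
VSWR = (1 + |Γ|)/(1 − |Γ|) = 1.54/0.462

VSWR ≈ 3.33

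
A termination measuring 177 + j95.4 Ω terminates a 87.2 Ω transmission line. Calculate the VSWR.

VSWR ≈ 2.75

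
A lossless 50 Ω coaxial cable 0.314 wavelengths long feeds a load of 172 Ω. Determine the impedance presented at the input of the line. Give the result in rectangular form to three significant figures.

βl = 2π × 0.314 = 113°
tan(βl) = tan(113°) = -2.35
Z_in = Z_0·(Z_L + jZ_0·tanβl)/(Z_0 + jZ_L·tanβl)
     = 50·(172 − j118)/(50 − j404)

Z_in ≈ 16.9 + j19.2 Ω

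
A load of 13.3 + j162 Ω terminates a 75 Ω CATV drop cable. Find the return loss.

RL ≈ 0.541 dB

Γ = (-61.7 + j162)/(88.3 + j162), |Γ| = 0.94
RL = −20·log₁₀|Γ| = −20·log₁₀(0.94)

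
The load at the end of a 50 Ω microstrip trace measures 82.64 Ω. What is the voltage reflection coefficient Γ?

Γ = (Z_L − Z_0)/(Z_L + Z_0) = (82.64 − 50)/(82.64 + 50) = 32.64/132.6

Γ = 0.246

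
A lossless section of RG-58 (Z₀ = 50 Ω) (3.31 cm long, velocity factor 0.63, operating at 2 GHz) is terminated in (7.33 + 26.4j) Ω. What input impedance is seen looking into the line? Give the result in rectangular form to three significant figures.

Z_in ≈ 7.01 − j23.6 Ω

λ = v/f = 0.63·c / 2 GHz = 0.0945 m
βl = 2π·l/λ = 2π × 0.35 = 126°
tan(βl) = tan(126°) = -1.37
Z_in = Z_0·(Z_L + jZ_0·tanβl)/(Z_0 + jZ_L·tanβl)
     = 50·(7.33 − j42.2)/(86.2 − j10.1)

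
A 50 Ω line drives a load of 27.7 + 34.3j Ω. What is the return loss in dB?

RL ≈ 6.34 dB

Γ = (-22.3 + j34.3)/(77.7 + j34.3), |Γ| = 0.482
RL = −20·log₁₀|Γ| = −20·log₁₀(0.482)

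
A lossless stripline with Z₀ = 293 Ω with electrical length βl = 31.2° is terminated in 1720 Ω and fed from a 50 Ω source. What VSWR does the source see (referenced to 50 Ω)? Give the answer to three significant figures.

VSWR ≈ 25.7

tan(βl) = 0.606
Z_in = Z_0·(Z_L + jZ_0·tanβl)/(Z_0 + jZ_L·tanβl) = 172 − j435 Ω
Γ_s = (Z_in − Z_s)/(Z_in + Z_s) = (122 − j435)/(222 − j435), |Γ_s| = 0.925
VSWR = (1 + |Γ_s|)/(1 − |Γ_s|)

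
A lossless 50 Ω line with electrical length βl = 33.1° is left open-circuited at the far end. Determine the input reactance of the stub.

tan(βl) = 0.652
For an open-circuited stub, Z_in = −jZ_0·cot(βl) = −jZ_0/tan(βl)

X_in ≈ -76.7 Ω (capacitive)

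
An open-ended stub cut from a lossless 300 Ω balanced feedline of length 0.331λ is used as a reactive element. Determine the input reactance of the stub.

βl = 2π × 0.331 = 119°
tan(βl) = -1.79
For an open-ended stub, Z_in = −jZ_0·cot(βl) = −jZ_0/tan(βl)

X_in ≈ 167 Ω (inductive)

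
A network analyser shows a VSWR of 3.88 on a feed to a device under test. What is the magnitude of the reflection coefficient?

|Γ| = (S − 1)/(S + 1) = (3.88 − 1)/(3.88 + 1) = 2.88/4.88

|Γ| ≈ 0.59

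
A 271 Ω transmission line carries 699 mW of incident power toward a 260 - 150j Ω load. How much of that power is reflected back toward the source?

P_reflected ≈ 51.9 mW

|Γ| = |(-11 − j150)/(531 − j150)| = 0.273
|Γ|² = 0.0743
P_refl = |Γ|²·P_inc = 51.9 mW, P_del = (1 − |Γ|²)·P_inc = 647 mW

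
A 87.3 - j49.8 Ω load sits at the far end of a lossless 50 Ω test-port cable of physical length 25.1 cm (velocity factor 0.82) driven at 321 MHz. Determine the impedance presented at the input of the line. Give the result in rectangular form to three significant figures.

λ = v/f = 0.82·c / 321 MHz = 0.766 m
βl = 2π·l/λ = 2π × 0.328 = 118°
tan(βl) = tan(118°) = -1.89
Z_in = Z_0·(Z_L + jZ_0·tanβl)/(Z_0 + jZ_L·tanβl)
     = 50·(87.3 − j144)/(-44 − j165)

Z_in ≈ 34.2 + j35.6 Ω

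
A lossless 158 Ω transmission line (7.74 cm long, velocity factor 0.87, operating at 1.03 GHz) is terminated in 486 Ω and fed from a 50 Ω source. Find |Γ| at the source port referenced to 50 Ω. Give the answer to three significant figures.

λ = v/f = 0.87·c / 1.03 GHz = 0.253 m
βl = 2π·l/λ = 2π × 0.305 = 110°
tan(βl) = -2.75
Z_in = Z_0·(Z_L + jZ_0·tanβl)/(Z_0 + jZ_L·tanβl) = 57.3 + j50.6 Ω
Γ_s = (Z_in − Z_s)/(Z_in + Z_s) = (7.34 + j50.6)/(107 + j50.6), |Γ_s| = 0.431

|Γ| ≈ 0.431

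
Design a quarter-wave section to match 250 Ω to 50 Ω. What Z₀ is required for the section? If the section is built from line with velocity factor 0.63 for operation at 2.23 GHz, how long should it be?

Z_qwt = √(Z_0·R_L) = √(50 × 250) = √12500
λ = 0.63·c/f = 0.0848 m, so l = λ/4 = 0.0212 m

Z_qwt ≈ 112 Ω; length ≈ 2.12 cm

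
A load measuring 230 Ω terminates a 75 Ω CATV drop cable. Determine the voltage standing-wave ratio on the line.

Γ = (230 − 75)/(230 + 75) = 0.508
VSWR = (1 + 0.508)/(1 − 0.508)

VSWR ≈ 3.07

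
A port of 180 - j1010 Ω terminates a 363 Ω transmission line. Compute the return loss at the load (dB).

RL ≈ 0.962 dB

Γ = (-183 − j1010)/(543 − j1010), |Γ| = 0.895
RL = −20·log₁₀|Γ| = −20·log₁₀(0.895)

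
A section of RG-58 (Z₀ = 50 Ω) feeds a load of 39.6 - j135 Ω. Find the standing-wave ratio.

Γ = (Z_L − Z_0)/(Z_L + Z_0) = (-10.4 − j135)/(89.6 − j135)
|Γ| = 135/162 = 0.836
VSWR = (1 + |Γ|)/(1 − |Γ|) = 1.84/0.164

VSWR ≈ 11.2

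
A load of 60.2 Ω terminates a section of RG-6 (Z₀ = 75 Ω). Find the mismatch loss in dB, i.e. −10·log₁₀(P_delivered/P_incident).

Γ = (60.2 − 75)/(60.2 + 75) = -0.109
|Γ|² = 0.012, so P_del/P_inc = 1 − |Γ|² = 0.988
ML = −10·log₁₀(1 − |Γ|²)

mismatch loss ≈ 0.0524 dB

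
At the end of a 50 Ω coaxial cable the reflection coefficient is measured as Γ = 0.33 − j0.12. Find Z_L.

Z_L = Z_0·(1 + Γ)/(1 − Γ) = 50·(1.33 − j0.12)/(0.67 + j0.12)

Z_L ≈ 94.6 − j25.9 Ω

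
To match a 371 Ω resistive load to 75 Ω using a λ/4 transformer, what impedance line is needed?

Z_qwt ≈ 167 Ω

Z_qwt = √(Z_0·R_L) = √(75 × 371) = √27820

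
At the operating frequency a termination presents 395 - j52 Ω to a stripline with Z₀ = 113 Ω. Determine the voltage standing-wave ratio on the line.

VSWR ≈ 3.56

Γ = (Z_L − Z_0)/(Z_L + Z_0) = (282 − j52)/(508 − j52)
|Γ| = 287/511 = 0.562
VSWR = (1 + |Γ|)/(1 − |Γ|) = 1.56/0.438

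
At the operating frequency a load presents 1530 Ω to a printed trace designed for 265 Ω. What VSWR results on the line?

VSWR ≈ 5.77

Γ = (1530 − 265)/(1530 + 265) = 0.705
VSWR = (1 + 0.705)/(1 − 0.705)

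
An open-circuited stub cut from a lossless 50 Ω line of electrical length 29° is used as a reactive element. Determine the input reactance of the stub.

X_in ≈ -90.2 Ω (capacitive)

tan(βl) = 0.554
For an open-circuited stub, Z_in = −jZ_0·cot(βl) = −jZ_0/tan(βl)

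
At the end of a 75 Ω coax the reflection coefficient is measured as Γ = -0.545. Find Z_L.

Z_L ≈ 22.1 Ω

Z_L = Z_0·(1 + Γ)/(1 − Γ) = 75·(0.455)/(1.54)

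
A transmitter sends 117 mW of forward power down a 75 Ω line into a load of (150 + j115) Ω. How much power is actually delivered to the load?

|Γ| = |(75 + j115)/(225 + j115)| = 0.543
|Γ|² = 0.295
P_refl = |Γ|²·P_inc = 34.5 mW, P_del = (1 − |Γ|²)·P_inc = 82.5 mW

P_delivered ≈ 82.5 mW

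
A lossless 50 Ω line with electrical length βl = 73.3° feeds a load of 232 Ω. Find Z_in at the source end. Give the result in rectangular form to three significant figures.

Z_in ≈ 11.7 − j14.2 Ω

tan(βl) = tan(73.3°) = 3.33
Z_in = Z_0·(Z_L + jZ_0·tanβl)/(Z_0 + jZ_L·tanβl)
     = 50·(232 + j167)/(50 + j773)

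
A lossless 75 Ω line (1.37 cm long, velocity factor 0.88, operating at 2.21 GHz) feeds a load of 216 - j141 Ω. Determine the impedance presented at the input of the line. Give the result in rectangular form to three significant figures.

λ = v/f = 0.88·c / 2.21 GHz = 0.119 m
βl = 2π·l/λ = 2π × 0.115 = 41.3°
tan(βl) = tan(41.3°) = 0.878
Z_in = Z_0·(Z_L + jZ_0·tanβl)/(Z_0 + jZ_L·tanβl)
     = 75·(216 − j75.1)/(199 + j190)

Z_in ≈ 28.5 − j55.5 Ω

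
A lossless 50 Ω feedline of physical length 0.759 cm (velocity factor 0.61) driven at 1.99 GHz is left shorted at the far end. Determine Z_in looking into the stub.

λ = v/f = 0.61·c / 1.99 GHz = 0.092 m
βl = 2π·l/λ = 2π × 0.0825 = 29.7°
tan(βl) = 0.571
For a shorted stub, Z_in = jZ_0·tan(βl)

Z_in ≈ +j28.5 Ω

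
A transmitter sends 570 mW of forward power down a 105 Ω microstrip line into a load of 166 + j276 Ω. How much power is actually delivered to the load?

|Γ| = |(61 + j276)/(271 + j276)| = 0.731
|Γ|² = 0.534
P_refl = |Γ|²·P_inc = 304 mW, P_del = (1 − |Γ|²)·P_inc = 266 mW

P_delivered ≈ 266 mW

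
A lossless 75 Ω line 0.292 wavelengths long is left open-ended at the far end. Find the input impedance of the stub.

βl = 2π × 0.292 = 105°
tan(βl) = -3.7
For an open-ended stub, Z_in = −jZ_0·cot(βl) = −jZ_0/tan(βl)

Z_in ≈ +j20.3 Ω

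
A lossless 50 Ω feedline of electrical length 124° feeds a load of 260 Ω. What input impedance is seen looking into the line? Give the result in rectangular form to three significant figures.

tan(βl) = tan(124°) = -1.48
Z_in = Z_0·(Z_L + jZ_0·tanβl)/(Z_0 + jZ_L·tanβl)
     = 50·(260 − j74.1)/(50 − j385)

Z_in ≈ 13.8 + j31.9 Ω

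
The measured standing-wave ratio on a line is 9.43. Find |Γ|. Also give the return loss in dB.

|Γ| ≈ 0.808; return loss ≈ 1.85 dB

|Γ| = (S − 1)/(S + 1) = (9.43 − 1)/(9.43 + 1) = 8.43/10.4
RL = −20·log₁₀|Γ| = −20·log₁₀(0.808)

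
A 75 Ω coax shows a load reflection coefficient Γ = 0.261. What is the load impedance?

Z_L ≈ 128 Ω

Z_L = Z_0·(1 + Γ)/(1 − Γ) = 75·(1.26)/(0.739)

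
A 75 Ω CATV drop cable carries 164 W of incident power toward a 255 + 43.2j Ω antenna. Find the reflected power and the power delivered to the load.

P_reflected ≈ 50.7 W; P_delivered ≈ 113 W

|Γ| = |(180 + j43.2)/(330 + j43.2)| = 0.556
|Γ|² = 0.309
P_refl = |Γ|²·P_inc = 50.7 W, P_del = (1 − |Γ|²)·P_inc = 113 W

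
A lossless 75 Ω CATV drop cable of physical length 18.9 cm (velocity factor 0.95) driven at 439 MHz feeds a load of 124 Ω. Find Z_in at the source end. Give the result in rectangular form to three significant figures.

λ = v/f = 0.95·c / 439 MHz = 0.649 m
βl = 2π·l/λ = 2π × 0.291 = 105°
tan(βl) = tan(105°) = -3.78
Z_in = Z_0·(Z_L + jZ_0·tanβl)/(Z_0 + jZ_L·tanβl)
     = 75·(124 − j284)/(75 − j469)

Z_in ≈ 47.3 + j12.3 Ω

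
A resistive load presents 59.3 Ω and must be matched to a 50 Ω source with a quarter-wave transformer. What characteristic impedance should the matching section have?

Z_qwt = √(Z_0·R_L) = √(50 × 59.3) = √2965

Z_qwt ≈ 54.5 Ω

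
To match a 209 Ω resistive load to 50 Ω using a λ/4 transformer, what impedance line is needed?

Z_qwt = √(Z_0·R_L) = √(50 × 209) = √10450

Z_qwt ≈ 102 Ω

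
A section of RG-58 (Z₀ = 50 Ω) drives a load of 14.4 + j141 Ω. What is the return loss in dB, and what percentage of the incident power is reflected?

RL ≈ 0.554 dB; 88% of incident power reflected

Γ = (-35.6 + j141)/(64.4 + j141), |Γ| = 0.938
RL = −20·log₁₀(0.938) = 0.554 dB
P_refl/P_inc = |Γ|² = 0.88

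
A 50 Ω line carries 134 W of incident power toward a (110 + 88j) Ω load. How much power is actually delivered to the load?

|Γ| = |(60 + j88)/(160 + j88)| = 0.583
|Γ|² = 0.34
P_refl = |Γ|²·P_inc = 45.6 W, P_del = (1 − |Γ|²)·P_inc = 88.4 W

P_delivered ≈ 88.4 W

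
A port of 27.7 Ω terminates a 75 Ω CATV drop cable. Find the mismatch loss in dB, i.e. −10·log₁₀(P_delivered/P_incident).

mismatch loss ≈ 1.04 dB

Γ = (27.7 − 75)/(27.7 + 75) = -0.461
|Γ|² = 0.212, so P_del/P_inc = 1 − |Γ|² = 0.788
ML = −10·log₁₀(1 − |Γ|²)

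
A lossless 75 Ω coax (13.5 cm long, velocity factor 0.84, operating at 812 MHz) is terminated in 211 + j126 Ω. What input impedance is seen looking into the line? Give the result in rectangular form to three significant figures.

Z_in ≈ 56.1 + j93.7 Ω

λ = v/f = 0.84·c / 812 MHz = 0.31 m
βl = 2π·l/λ = 2π × 0.435 = 157°
tan(βl) = tan(157°) = -0.433
Z_in = Z_0·(Z_L + jZ_0·tanβl)/(Z_0 + jZ_L·tanβl)
     = 75·(211 + j93.5)/(130 − j91.3)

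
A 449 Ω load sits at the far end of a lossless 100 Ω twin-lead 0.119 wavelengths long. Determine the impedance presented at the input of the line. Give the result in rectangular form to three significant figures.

Z_in ≈ 45.5 − j96.9 Ω

βl = 2π × 0.119 = 42.8°
tan(βl) = tan(42.8°) = 0.927
Z_in = Z_0·(Z_L + jZ_0·tanβl)/(Z_0 + jZ_L·tanβl)
     = 100·(449 + j92.7)/(100 + j416)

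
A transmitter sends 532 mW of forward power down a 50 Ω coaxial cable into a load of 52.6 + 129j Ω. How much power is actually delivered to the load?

P_delivered ≈ 206 mW

|Γ| = |(2.6 + j129)/(102.6 + j129)| = 0.783
|Γ|² = 0.613
P_refl = |Γ|²·P_inc = 326 mW, P_del = (1 − |Γ|²)·P_inc = 206 mW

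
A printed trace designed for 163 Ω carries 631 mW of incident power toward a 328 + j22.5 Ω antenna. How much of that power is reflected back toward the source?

P_reflected ≈ 72.4 mW

|Γ| = |(165 + j22.5)/(491 + j22.5)| = 0.339
|Γ|² = 0.115
P_refl = |Γ|²·P_inc = 72.4 mW, P_del = (1 − |Γ|²)·P_inc = 559 mW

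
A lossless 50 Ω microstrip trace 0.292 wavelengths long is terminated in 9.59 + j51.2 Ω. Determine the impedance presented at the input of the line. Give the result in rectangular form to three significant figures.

βl = 2π × 0.292 = 105°
tan(βl) = tan(105°) = -3.7
Z_in = Z_0·(Z_L + jZ_0·tanβl)/(Z_0 + jZ_L·tanβl)
     = 50·(9.59 − j134)/(239 − j35.5)

Z_in ≈ 6.01 − j27.1 Ω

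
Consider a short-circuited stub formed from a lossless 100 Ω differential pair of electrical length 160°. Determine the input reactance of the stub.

X_in ≈ -36.4 Ω (capacitive)

tan(βl) = -0.364
For a short-circuited stub, Z_in = jZ_0·tan(βl)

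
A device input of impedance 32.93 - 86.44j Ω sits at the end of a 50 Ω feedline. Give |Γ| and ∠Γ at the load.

Γ = (Z_L − Z_0)/(Z_L + Z_0) = (-17.07 − j86.44)/(82.93 − j86.44)
|Γ| = 88.1/120 = 0.736

Γ ≈ 0.736 ∠ -55°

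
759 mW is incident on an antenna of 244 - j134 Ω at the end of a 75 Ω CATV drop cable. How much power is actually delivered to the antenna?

|Γ| = |(169 − j134)/(319 − j134)| = 0.623
|Γ|² = 0.389
P_refl = |Γ|²·P_inc = 295 mW, P_del = (1 − |Γ|²)·P_inc = 464 mW

P_delivered ≈ 464 mW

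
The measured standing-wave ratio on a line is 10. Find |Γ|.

|Γ| ≈ 0.818

|Γ| = (S − 1)/(S + 1) = (10 − 1)/(10 + 1) = 9/11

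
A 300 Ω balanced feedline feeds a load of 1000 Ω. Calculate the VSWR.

Γ = (1000 − 300)/(1000 + 300) = 0.538
VSWR = (1 + 0.538)/(1 − 0.538)

VSWR ≈ 3.33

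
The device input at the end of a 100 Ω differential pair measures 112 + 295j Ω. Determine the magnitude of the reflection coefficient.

|Γ| ≈ 0.813

Γ = (Z_L − Z_0)/(Z_L + Z_0) = (12 + j295)/(212 + j295)
|Γ| = 295/363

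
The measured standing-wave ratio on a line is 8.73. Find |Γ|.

|Γ| ≈ 0.794

|Γ| = (S − 1)/(S + 1) = (8.73 − 1)/(8.73 + 1) = 7.73/9.73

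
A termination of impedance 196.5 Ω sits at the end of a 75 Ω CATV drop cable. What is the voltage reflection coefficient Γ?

Γ = 0.448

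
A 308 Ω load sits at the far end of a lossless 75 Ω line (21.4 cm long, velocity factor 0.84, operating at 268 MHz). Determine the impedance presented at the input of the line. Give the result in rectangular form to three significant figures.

λ = v/f = 0.84·c / 268 MHz = 0.94 m
βl = 2π·l/λ = 2π × 0.228 = 81.9°
tan(βl) = tan(81.9°) = 7.05
Z_in = Z_0·(Z_L + jZ_0·tanβl)/(Z_0 + jZ_L·tanβl)
     = 75·(308 + j529)/(75 + j2170)

Z_in ≈ 18.6 − j9.99 Ω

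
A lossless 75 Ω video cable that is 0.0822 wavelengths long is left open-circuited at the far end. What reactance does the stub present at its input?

βl = 2π × 0.0822 = 29.6°
tan(βl) = 0.568
For an open-circuited stub, Z_in = −jZ_0·cot(βl) = −jZ_0/tan(βl)

X_in ≈ -132 Ω (capacitive)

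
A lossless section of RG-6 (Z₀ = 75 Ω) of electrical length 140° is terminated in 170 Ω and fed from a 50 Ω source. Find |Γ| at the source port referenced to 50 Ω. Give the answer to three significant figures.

tan(βl) = -0.839
Z_in = Z_0·(Z_L + jZ_0·tanβl)/(Z_0 + jZ_L·tanβl) = 62.7 + j56.4 Ω
Γ_s = (Z_in − Z_s)/(Z_in + Z_s) = (12.7 + j56.4)/(113 + j56.4), |Γ_s| = 0.459

|Γ| ≈ 0.459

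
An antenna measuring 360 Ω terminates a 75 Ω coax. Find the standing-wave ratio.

Γ = (360 − 75)/(360 + 75) = 0.655
VSWR = (1 + 0.655)/(1 − 0.655)

VSWR ≈ 4.8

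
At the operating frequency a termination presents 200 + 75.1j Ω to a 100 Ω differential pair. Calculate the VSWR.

Γ = (Z_L − Z_0)/(Z_L + Z_0) = (100 + j75.1)/(300 + j75.1)
|Γ| = 125/309 = 0.404
VSWR = (1 + |Γ|)/(1 − |Γ|) = 1.4/0.596

VSWR ≈ 2.36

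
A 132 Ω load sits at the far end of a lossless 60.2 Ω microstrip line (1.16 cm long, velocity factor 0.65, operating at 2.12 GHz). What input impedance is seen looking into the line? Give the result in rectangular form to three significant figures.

Z_in ≈ 45 − j39.1 Ω

λ = v/f = 0.65·c / 2.12 GHz = 0.092 m
βl = 2π·l/λ = 2π × 0.126 = 45.4°
tan(βl) = tan(45.4°) = 1.01
Z_in = Z_0·(Z_L + jZ_0·tanβl)/(Z_0 + jZ_L·tanβl)
     = 60.2·(132 + j61)/(60.2 + j134)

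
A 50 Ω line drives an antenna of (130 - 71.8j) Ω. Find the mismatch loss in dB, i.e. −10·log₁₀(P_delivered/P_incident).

mismatch loss ≈ 1.6 dB

Γ = (80 − j71.8)/(180 − j71.8), |Γ| = 0.555
|Γ|² = 0.308, so P_del/P_inc = 1 − |Γ|² = 0.692
ML = −10·log₁₀(1 − |Γ|²)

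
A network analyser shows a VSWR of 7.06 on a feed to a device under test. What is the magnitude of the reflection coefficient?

|Γ| ≈ 0.752

|Γ| = (S − 1)/(S + 1) = (7.06 − 1)/(7.06 + 1) = 6.06/8.06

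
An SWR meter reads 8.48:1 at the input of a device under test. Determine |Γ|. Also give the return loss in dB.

|Γ| = (S − 1)/(S + 1) = (8.48 − 1)/(8.48 + 1) = 7.48/9.48
RL = −20·log₁₀|Γ| = −20·log₁₀(0.789)

|Γ| ≈ 0.789; return loss ≈ 2.06 dB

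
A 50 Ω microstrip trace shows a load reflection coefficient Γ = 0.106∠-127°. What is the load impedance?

Z_L ≈ 43.4 − j7.43 Ω

Z_L = Z_0·(1 + Γ)/(1 − Γ) = 50·(0.936 − j0.0847)/(1.06 + j0.0847)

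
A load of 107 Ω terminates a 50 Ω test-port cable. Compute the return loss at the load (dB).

Γ = (107 − 50)/(107 + 50) = 0.363
RL = −20·log₁₀|Γ| = −20·log₁₀(0.363)

RL ≈ 8.8 dB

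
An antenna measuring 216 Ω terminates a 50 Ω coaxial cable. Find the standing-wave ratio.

VSWR ≈ 4.32

Γ = (216 − 50)/(216 + 50) = 0.624
VSWR = (1 + 0.624)/(1 − 0.624)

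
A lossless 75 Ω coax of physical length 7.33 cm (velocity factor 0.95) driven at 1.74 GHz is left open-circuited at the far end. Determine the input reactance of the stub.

X_in ≈ 219 Ω (inductive)

λ = v/f = 0.95·c / 1.74 GHz = 0.164 m
βl = 2π·l/λ = 2π × 0.448 = 161°
tan(βl) = -0.342
For an open-circuited stub, Z_in = −jZ_0·cot(βl) = −jZ_0/tan(βl)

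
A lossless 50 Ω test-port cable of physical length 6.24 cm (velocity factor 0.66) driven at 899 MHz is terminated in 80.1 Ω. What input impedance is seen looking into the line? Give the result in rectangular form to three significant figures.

Z_in ≈ 32.1 + j6.37 Ω

λ = v/f = 0.66·c / 899 MHz = 0.22 m
βl = 2π·l/λ = 2π × 0.283 = 102°
tan(βl) = tan(102°) = -4.71
Z_in = Z_0·(Z_L + jZ_0·tanβl)/(Z_0 + jZ_L·tanβl)
     = 50·(80.1 − j235)/(50 − j377)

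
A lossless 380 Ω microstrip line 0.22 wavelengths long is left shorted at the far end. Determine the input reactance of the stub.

βl = 2π × 0.22 = 79.2°
tan(βl) = 5.24
For a shorted stub, Z_in = jZ_0·tan(βl)

X_in ≈ 1990 Ω (inductive)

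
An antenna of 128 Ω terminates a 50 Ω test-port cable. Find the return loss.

Γ = (128 − 50)/(128 + 50) = 0.438
RL = −20·log₁₀|Γ| = −20·log₁₀(0.438)

RL ≈ 7.17 dB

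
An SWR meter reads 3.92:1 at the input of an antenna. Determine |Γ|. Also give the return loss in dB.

|Γ| ≈ 0.593; return loss ≈ 4.53 dB

|Γ| = (S − 1)/(S + 1) = (3.92 − 1)/(3.92 + 1) = 2.92/4.92
RL = −20·log₁₀|Γ| = −20·log₁₀(0.593)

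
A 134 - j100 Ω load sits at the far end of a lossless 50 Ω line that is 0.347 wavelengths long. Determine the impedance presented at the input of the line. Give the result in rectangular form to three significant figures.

βl = 2π × 0.347 = 125°
tan(βl) = tan(125°) = -1.43
Z_in = Z_0·(Z_L + jZ_0·tanβl)/(Z_0 + jZ_L·tanβl)
     = 50·(134 − j172)/(-93.2 − j192)

Z_in ≈ 22.5 + j45.8 Ω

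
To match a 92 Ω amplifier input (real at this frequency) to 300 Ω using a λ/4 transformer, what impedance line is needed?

Z_qwt = √(Z_0·R_L) = √(300 × 92) = √27600

Z_qwt ≈ 166 Ω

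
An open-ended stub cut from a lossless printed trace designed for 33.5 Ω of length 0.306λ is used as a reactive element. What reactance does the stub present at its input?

X_in ≈ 12.3 Ω (inductive)

βl = 2π × 0.306 = 110°
tan(βl) = -2.72
For an open-ended stub, Z_in = −jZ_0·cot(βl) = −jZ_0/tan(βl)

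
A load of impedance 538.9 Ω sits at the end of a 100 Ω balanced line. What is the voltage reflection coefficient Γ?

Γ = 0.687

Γ = (Z_L − Z_0)/(Z_L + Z_0) = (538.9 − 100)/(538.9 + 100) = 438.9/638.9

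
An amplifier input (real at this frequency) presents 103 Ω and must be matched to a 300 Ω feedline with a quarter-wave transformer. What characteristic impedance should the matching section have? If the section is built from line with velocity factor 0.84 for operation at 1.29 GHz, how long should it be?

Z_qwt = √(Z_0·R_L) = √(300 × 103) = √30900
λ = 0.84·c/f = 0.195 m, so l = λ/4 = 0.0488 m

Z_qwt ≈ 176 Ω; length ≈ 4.88 cm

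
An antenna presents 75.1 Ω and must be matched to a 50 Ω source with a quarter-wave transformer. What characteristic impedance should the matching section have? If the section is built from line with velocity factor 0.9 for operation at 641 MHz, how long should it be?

Z_qwt = √(Z_0·R_L) = √(50 × 75.1) = √3755
λ = 0.9·c/f = 0.421 m, so l = λ/4 = 0.105 m

Z_qwt ≈ 61.3 Ω; length ≈ 10.5 cm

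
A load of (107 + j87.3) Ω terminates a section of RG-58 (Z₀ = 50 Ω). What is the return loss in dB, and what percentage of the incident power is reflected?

Γ = (57 + j87.3)/(157 + j87.3), |Γ| = 0.58
RL = −20·log₁₀(0.58) = 4.73 dB
P_refl/P_inc = |Γ|² = 0.337

RL ≈ 4.73 dB; 33.7% of incident power reflected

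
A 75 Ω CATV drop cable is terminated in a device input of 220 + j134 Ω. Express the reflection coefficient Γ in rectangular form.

Γ ≈ 0.578 + j0.191

Γ = (Z_L − Z_0)/(Z_L + Z_0) = (145 + j134)/(295 + j134)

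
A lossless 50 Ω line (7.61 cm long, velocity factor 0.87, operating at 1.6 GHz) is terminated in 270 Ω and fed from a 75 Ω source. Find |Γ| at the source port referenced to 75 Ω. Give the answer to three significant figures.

λ = v/f = 0.87·c / 1.6 GHz = 0.163 m
βl = 2π·l/λ = 2π × 0.467 = 168°
tan(βl) = -0.214
Z_in = Z_0·(Z_L + jZ_0·tanβl)/(Z_0 + jZ_L·tanβl) = 121 + j129 Ω
Γ_s = (Z_in − Z_s)/(Z_in + Z_s) = (46.2 + j129)/(196 + j129), |Γ_s| = 0.584

|Γ| ≈ 0.584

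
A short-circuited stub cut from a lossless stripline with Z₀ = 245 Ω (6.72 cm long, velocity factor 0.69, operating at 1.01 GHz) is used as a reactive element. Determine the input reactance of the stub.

λ = v/f = 0.69·c / 1.01 GHz = 0.205 m
βl = 2π·l/λ = 2π × 0.328 = 118°
tan(βl) = -1.88
For a short-circuited stub, Z_in = jZ_0·tan(βl)

X_in ≈ -460 Ω (capacitive)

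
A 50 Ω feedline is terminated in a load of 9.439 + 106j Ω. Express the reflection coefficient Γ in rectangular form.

Γ = (Z_L − Z_0)/(Z_L + Z_0) = (-40.56 + j106)/(59.44 + j106)

Γ ≈ 0.598 + j0.718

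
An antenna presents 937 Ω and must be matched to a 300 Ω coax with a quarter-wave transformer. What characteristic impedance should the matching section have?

Z_qwt = √(Z_0·R_L) = √(300 × 937) = √281100

Z_qwt ≈ 530 Ω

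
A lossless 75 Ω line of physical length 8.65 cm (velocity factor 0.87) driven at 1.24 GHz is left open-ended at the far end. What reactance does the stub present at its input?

λ = v/f = 0.87·c / 1.24 GHz = 0.21 m
βl = 2π·l/λ = 2π × 0.411 = 148°
tan(βl) = -0.626
For an open-ended stub, Z_in = −jZ_0·cot(βl) = −jZ_0/tan(βl)

X_in ≈ 120 Ω (inductive)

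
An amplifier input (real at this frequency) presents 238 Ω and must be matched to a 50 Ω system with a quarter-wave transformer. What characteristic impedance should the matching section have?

Z_qwt = √(Z_0·R_L) = √(50 × 238) = √11900

Z_qwt ≈ 109 Ω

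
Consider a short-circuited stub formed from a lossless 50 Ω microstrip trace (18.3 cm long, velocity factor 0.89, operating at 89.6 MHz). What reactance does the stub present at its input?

X_in ≈ 20.3 Ω (inductive)

λ = v/f = 0.89·c / 89.6 MHz = 2.98 m
βl = 2π·l/λ = 2π × 0.0614 = 22.1°
tan(βl) = 0.406
For a short-circuited stub, Z_in = jZ_0·tan(βl)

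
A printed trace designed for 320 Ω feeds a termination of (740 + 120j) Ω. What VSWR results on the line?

Γ = (Z_L − Z_0)/(Z_L + Z_0) = (420 + j120)/(1060 + j120)
|Γ| = 437/1070 = 0.409
VSWR = (1 + |Γ|)/(1 − |Γ|) = 1.41/0.591

VSWR ≈ 2.39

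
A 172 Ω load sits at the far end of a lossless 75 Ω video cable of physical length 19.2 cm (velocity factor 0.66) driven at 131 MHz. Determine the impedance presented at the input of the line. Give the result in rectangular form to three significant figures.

λ = v/f = 0.66·c / 131 MHz = 1.51 m
βl = 2π·l/λ = 2π × 0.127 = 45.7°
tan(βl) = tan(45.7°) = 1.03
Z_in = Z_0·(Z_L + jZ_0·tanβl)/(Z_0 + jZ_L·tanβl)
     = 75·(172 + j76.9)/(75 + j176)

Z_in ≈ 54 − j50.1 Ω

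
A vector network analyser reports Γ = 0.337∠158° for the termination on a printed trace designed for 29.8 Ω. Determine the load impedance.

Z_L = Z_0·(1 + Γ)/(1 − Γ) = 29.8·(0.688 + j0.126)/(1.31 − j0.126)

Z_L ≈ 15.2 + j4.33 Ω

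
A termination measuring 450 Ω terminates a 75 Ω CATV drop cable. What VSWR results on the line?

VSWR ≈ 6

For a purely resistive load, VSWR = R_L/Z_0 or Z_0/R_L (whichever > 1) = 450/75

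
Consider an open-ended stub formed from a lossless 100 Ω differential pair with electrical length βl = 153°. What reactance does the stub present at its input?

X_in ≈ 196 Ω (inductive)

tan(βl) = -0.51
For an open-ended stub, Z_in = −jZ_0·cot(βl) = −jZ_0/tan(βl)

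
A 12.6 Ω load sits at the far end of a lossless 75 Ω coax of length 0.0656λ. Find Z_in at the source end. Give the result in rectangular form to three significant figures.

Z_in ≈ 14.9 + j31.7 Ω

βl = 2π × 0.0656 = 23.6°
tan(βl) = tan(23.6°) = 0.437
Z_in = Z_0·(Z_L + jZ_0·tanβl)/(Z_0 + jZ_L·tanβl)
     = 75·(12.6 + j32.8)/(75 + j5.51)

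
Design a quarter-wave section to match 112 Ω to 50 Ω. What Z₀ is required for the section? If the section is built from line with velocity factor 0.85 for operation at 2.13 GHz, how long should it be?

Z_qwt ≈ 74.8 Ω; length ≈ 2.99 cm

Z_qwt = √(Z_0·R_L) = √(50 × 112) = √5600
λ = 0.85·c/f = 0.12 m, so l = λ/4 = 0.0299 m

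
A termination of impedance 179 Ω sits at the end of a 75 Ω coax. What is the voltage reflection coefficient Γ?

Γ = (Z_L − Z_0)/(Z_L + Z_0) = (179 − 75)/(179 + 75) = 104/254

Γ = 0.409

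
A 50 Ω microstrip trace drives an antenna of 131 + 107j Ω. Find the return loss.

Γ = (81 + j107)/(181 + j107), |Γ| = 0.638
RL = −20·log₁₀|Γ| = −20·log₁₀(0.638)

RL ≈ 3.9 dB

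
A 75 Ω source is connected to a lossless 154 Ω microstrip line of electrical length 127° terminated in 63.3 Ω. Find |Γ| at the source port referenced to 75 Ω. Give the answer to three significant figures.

|Γ| ≈ 0.582

tan(βl) = -1.33
Z_in = Z_0·(Z_L + jZ_0·tanβl)/(Z_0 + jZ_L·tanβl) = 135 − j131 Ω
Γ_s = (Z_in − Z_s)/(Z_in + Z_s) = (59.7 − j131)/(210 − j131), |Γ_s| = 0.582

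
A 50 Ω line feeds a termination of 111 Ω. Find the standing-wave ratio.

VSWR ≈ 2.22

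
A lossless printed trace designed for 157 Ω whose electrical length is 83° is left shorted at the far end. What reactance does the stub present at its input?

tan(βl) = 8.14
For a shorted stub, Z_in = jZ_0·tan(βl)

X_in ≈ 1280 Ω (inductive)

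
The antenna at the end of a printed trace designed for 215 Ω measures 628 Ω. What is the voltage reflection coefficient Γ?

Γ = (Z_L − Z_0)/(Z_L + Z_0) = (628 − 215)/(628 + 215) = 413/843

Γ = 0.49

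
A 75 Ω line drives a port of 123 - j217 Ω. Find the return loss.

RL ≈ 2.42 dB

Γ = (48 − j217)/(198 − j217), |Γ| = 0.757
RL = −20·log₁₀|Γ| = −20·log₁₀(0.757)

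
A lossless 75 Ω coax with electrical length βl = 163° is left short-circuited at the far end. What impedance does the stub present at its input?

tan(βl) = -0.306
For a short-circuited stub, Z_in = jZ_0·tan(βl)

Z_in ≈ −j22.9 Ω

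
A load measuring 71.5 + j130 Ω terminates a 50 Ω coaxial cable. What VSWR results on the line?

VSWR ≈ 6.71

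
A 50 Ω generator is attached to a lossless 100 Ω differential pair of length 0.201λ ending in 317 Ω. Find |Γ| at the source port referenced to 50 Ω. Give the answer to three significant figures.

|Γ| ≈ 0.364

βl = 2π × 0.201 = 72.4°
tan(βl) = 3.14
Z_in = Z_0·(Z_L + jZ_0·tanβl)/(Z_0 + jZ_L·tanβl) = 34.4 − j28.3 Ω
Γ_s = (Z_in − Z_s)/(Z_in + Z_s) = (-15.6 − j28.3)/(84.4 − j28.3), |Γ_s| = 0.364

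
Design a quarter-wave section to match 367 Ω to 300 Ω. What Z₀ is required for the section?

Z_qwt ≈ 332 Ω

Z_qwt = √(Z_0·R_L) = √(300 × 367) = √110100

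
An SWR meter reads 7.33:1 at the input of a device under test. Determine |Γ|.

|Γ| ≈ 0.76

|Γ| = (S − 1)/(S + 1) = (7.33 − 1)/(7.33 + 1) = 6.33/8.33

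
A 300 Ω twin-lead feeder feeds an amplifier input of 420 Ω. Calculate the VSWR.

Γ = (420 − 300)/(420 + 300) = 0.167
VSWR = (1 + 0.167)/(1 − 0.167)

VSWR ≈ 1.4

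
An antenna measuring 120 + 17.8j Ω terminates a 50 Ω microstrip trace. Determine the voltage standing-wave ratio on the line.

Γ = (Z_L − Z_0)/(Z_L + Z_0) = (70 + j17.8)/(170 + j17.8)
|Γ| = 72.2/171 = 0.423
VSWR = (1 + |Γ|)/(1 − |Γ|) = 1.42/0.577

VSWR ≈ 2.46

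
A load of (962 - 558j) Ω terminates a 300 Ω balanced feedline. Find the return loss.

RL ≈ 4.05 dB

Γ = (662 − j558)/(1262 − j558), |Γ| = 0.627
RL = −20·log₁₀|Γ| = −20·log₁₀(0.627)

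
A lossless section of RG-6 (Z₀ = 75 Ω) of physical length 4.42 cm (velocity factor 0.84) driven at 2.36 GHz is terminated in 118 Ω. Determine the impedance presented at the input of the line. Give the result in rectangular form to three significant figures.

λ = v/f = 0.84·c / 2.36 GHz = 0.107 m
βl = 2π·l/λ = 2π × 0.414 = 149°
tan(βl) = tan(149°) = -0.6
Z_in = Z_0·(Z_L + jZ_0·tanβl)/(Z_0 + jZ_L·tanβl)
     = 75·(118 − j45)/(75 − j70.9)

Z_in ≈ 84.8 + j35.1 Ω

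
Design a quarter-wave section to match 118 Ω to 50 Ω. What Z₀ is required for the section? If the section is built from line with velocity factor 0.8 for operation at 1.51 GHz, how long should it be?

Z_qwt = √(Z_0·R_L) = √(50 × 118) = √5900
λ = 0.8·c/f = 0.159 m, so l = λ/4 = 0.0397 m

Z_qwt ≈ 76.8 Ω; length ≈ 3.97 cm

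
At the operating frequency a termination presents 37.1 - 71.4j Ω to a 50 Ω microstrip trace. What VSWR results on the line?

Γ = (Z_L − Z_0)/(Z_L + Z_0) = (-12.9 − j71.4)/(87.1 − j71.4)
|Γ| = 72.6/113 = 0.644
VSWR = (1 + |Γ|)/(1 − |Γ|) = 1.64/0.356

VSWR ≈ 4.62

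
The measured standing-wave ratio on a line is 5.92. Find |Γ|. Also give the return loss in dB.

|Γ| ≈ 0.711; return loss ≈ 2.96 dB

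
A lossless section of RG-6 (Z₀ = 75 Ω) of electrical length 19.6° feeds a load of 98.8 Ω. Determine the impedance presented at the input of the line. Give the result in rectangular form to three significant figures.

tan(βl) = tan(19.6°) = 0.356
Z_in = Z_0·(Z_L + jZ_0·tanβl)/(Z_0 + jZ_L·tanβl)
     = 75·(98.8 + j26.7)/(75 + j35.2)

Z_in ≈ 91.2 − j16.1 Ω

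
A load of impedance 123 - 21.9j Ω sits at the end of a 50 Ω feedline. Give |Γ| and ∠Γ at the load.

Γ = (Z_L − Z_0)/(Z_L + Z_0) = (73 − j21.9)/(173 − j21.9)
|Γ| = 76.2/174 = 0.437

Γ ≈ 0.437 ∠ -9.48°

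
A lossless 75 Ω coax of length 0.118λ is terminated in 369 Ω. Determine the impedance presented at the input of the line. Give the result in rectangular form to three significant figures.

Z_in ≈ 31.9 − j74.8 Ω

βl = 2π × 0.118 = 42.5°
tan(βl) = tan(42.5°) = 0.916
Z_in = Z_0·(Z_L + jZ_0·tanβl)/(Z_0 + jZ_L·tanβl)
     = 75·(369 + j68.7)/(75 + j338)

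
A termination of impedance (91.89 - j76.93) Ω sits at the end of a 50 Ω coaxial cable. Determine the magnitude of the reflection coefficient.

Γ = (Z_L − Z_0)/(Z_L + Z_0) = (41.89 − j76.93)/(141.9 − j76.93)
|Γ| = 87.6/161

|Γ| ≈ 0.543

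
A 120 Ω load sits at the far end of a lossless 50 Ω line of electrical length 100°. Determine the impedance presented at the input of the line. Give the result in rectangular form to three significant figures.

tan(βl) = tan(100°) = -5.67
Z_in = Z_0·(Z_L + jZ_0·tanβl)/(Z_0 + jZ_L·tanβl)
     = 50·(120 − j284)/(50 − j681)

Z_in ≈ 21.4 + j7.25 Ω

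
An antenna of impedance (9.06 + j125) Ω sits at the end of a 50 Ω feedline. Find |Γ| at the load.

|Γ| ≈ 0.951

Γ = (Z_L − Z_0)/(Z_L + Z_0) = (-40.94 + j125)/(59.06 + j125)
|Γ| = 132/138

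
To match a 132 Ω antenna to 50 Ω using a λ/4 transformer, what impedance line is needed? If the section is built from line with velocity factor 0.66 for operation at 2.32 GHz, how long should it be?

Z_qwt = √(Z_0·R_L) = √(50 × 132) = √6600
λ = 0.66·c/f = 0.0853 m, so l = λ/4 = 0.0213 m

Z_qwt ≈ 81.2 Ω; length ≈ 2.13 cm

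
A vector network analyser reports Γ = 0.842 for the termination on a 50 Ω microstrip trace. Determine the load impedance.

Z_L = Z_0·(1 + Γ)/(1 − Γ) = 50·(1.84)/(0.158)

Z_L ≈ 583 Ω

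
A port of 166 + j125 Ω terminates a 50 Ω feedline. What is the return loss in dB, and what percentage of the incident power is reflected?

Γ = (116 + j125)/(216 + j125), |Γ| = 0.683
RL = −20·log₁₀(0.683) = 3.31 dB
P_refl/P_inc = |Γ|² = 0.467

RL ≈ 3.31 dB; 46.7% of incident power reflected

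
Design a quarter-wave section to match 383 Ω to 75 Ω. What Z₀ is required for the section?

Z_qwt ≈ 169 Ω

Z_qwt = √(Z_0·R_L) = √(75 × 383) = √28720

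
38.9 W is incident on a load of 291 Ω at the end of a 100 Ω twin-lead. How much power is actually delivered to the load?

Γ = (291 − 100)/(291 + 100) = 0.488
|Γ|² = 0.239
P_refl = |Γ|²·P_inc = 9.28 W, P_del = (1 − |Γ|²)·P_inc = 29.6 W

P_delivered ≈ 29.6 W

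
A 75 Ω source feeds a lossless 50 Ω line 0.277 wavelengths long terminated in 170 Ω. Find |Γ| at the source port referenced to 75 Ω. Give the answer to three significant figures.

|Γ| ≈ 0.668

βl = 2π × 0.277 = 99.7°
tan(βl) = -5.84
Z_in = Z_0·(Z_L + jZ_0·tanβl)/(Z_0 + jZ_L·tanβl) = 15.1 + j7.8 Ω
Γ_s = (Z_in − Z_s)/(Z_in + Z_s) = (-59.9 + j7.8)/(90.1 + j7.8), |Γ_s| = 0.668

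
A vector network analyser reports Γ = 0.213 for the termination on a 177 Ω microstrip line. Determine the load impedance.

Z_L ≈ 273 Ω

Z_L = Z_0·(1 + Γ)/(1 − Γ) = 177·(1.21)/(0.787)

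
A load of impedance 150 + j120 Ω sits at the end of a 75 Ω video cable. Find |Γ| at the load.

|Γ| ≈ 0.555

Γ = (Z_L − Z_0)/(Z_L + Z_0) = (75 + j120)/(225 + j120)
|Γ| = 142/255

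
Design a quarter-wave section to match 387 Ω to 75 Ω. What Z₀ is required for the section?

Z_qwt ≈ 170 Ω

Z_qwt = √(Z_0·R_L) = √(75 × 387) = √29020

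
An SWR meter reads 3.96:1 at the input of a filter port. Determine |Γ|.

|Γ| ≈ 0.597

|Γ| = (S − 1)/(S + 1) = (3.96 − 1)/(3.96 + 1) = 2.96/4.96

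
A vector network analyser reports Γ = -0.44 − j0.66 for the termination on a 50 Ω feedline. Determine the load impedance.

Z_L = Z_0·(1 + Γ)/(1 − Γ) = 50·(0.56 − j0.66)/(1.44 + j0.66)

Z_L ≈ 7.39 − j26.3 Ω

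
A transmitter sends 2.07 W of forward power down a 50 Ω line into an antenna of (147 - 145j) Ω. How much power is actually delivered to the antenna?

P_delivered ≈ 1.02 W

|Γ| = |(97 − j145)/(197 − j145)| = 0.713
|Γ|² = 0.509
P_refl = |Γ|²·P_inc = 1.05 W, P_del = (1 − |Γ|²)·P_inc = 1.02 W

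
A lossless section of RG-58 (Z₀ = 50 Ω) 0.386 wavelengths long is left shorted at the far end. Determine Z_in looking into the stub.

βl = 2π × 0.386 = 139°
tan(βl) = -0.871
For a shorted stub, Z_in = jZ_0·tan(βl)

Z_in ≈ −j43.5 Ω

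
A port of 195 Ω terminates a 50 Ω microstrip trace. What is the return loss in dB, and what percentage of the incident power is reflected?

RL ≈ 4.56 dB; 35% of incident power reflected

Γ = (195 − 50)/(195 + 50) = 0.592
RL = −20·log₁₀(0.592) = 4.56 dB
P_refl/P_inc = |Γ|² = 0.35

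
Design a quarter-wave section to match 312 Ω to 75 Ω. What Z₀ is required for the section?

Z_qwt ≈ 153 Ω

Z_qwt = √(Z_0·R_L) = √(75 × 312) = √23400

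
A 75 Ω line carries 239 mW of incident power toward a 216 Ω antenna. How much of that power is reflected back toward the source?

Γ = (216 − 75)/(216 + 75) = 0.485
|Γ|² = 0.235
P_refl = |Γ|²·P_inc = 56.1 mW, P_del = (1 − |Γ|²)·P_inc = 183 mW

P_reflected ≈ 56.1 mW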